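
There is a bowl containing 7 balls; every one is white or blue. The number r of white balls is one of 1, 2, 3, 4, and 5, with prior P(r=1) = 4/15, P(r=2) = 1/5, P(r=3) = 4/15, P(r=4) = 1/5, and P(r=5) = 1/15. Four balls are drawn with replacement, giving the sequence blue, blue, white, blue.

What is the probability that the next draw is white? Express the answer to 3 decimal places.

0.321

Under each hypothesis, the probability of the observed sequence is: P(data | r = 1) = (6/7)(6/7)(1/7)(6/7) = 0.089963; P(data | r = 2) = (5/7)(5/7)(2/7)(5/7) = 0.10412; P(data | r = 3) = (4/7)(4/7)(3/7)(4/7) = 0.079967; P(data | r = 4) = (3/7)(3/7)(4/7)(3/7) = 0.044981; P(data | r = 5) = (2/7)(2/7)(5/7)(2/7) = 0.01666.
The prior-weighted likelihoods are 4/15 · 0.089963 = 0.02399, 1/5 · 0.10412 = 0.020825, 4/15 · 0.079967 = 0.021324, 1/5 · 0.044981 = 0.0089963, 1/15 · 0.01666 = 0.0011106; summing to 0.076246.
The posterior is then P(r = 1 | data) = 0.31464, P(r = 2 | data) = 0.27312, P(r = 3 | data) = 0.27968, P(r = 4 | data) = 0.11799, P(r = 5 | data) = 0.014567.
Averaging over the posterior, P(white next | data) = (1/7)(0.31464) + (2/7)(0.27312) + (3/7)(0.27968) + (4/7)(0.11799) + (5/7)(0.014567) = 0.32067.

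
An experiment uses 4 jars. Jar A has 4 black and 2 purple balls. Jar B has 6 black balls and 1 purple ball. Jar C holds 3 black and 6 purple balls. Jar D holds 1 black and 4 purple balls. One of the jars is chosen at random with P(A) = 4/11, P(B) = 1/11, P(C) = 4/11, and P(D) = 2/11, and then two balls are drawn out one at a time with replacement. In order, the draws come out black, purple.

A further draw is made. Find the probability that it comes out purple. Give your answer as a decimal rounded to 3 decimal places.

0.524

The likelihood of the observed sequence under each hypothesis: P(data | jar A) = (4/6)(2/6) = 0.22222; P(data | jar B) = (6/7)(1/7) = 0.12245; P(data | jar C) = (3/9)(6/9) = 0.22222; P(data | jar D) = (1/5)(4/5) = 0.16.
Multiplying each by its prior: 4/11 · 0.22222 = 0.080808, 1/11 · 0.12245 = 0.011132, 4/11 · 0.22222 = 0.080808, 2/11 · 0.16 = 0.029091; with total 0.20184.
The posterior is then P(jar A | data) = 0.40036, P(jar B | data) = 0.055152, P(jar C | data) = 0.40036, P(jar D | data) = 0.14413.
Averaging over the posterior, P(purple next | data) = (1/3)(0.40036) + (1/7)(0.055152) + (2/3)(0.40036) + (4/5)(0.14413) = 0.52354.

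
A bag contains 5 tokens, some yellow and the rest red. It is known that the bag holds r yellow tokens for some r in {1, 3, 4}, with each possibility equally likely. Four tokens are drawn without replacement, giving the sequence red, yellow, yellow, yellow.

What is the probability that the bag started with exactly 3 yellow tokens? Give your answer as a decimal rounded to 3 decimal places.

0.333

The likelihood of the observed sequence under each hypothesis: P(data | r = 1) = (4/5)(1/4)(0/3) = 0; P(data | r = 3) = (2/5)(3/4)(2/3)(1/2) = 1/10; P(data | r = 4) = (1/5)(4/4)(3/3)(2/2) = 1/5.
Weighting by the prior gives 1/3 · 0 = 0, 1/3 · 1/10 = 1/30, 1/3 · 1/5 = 1/15; summing to 1/10.
By Bayes' rule, P(r = 3 | data) = (1/30) / (1/10) = 1/3.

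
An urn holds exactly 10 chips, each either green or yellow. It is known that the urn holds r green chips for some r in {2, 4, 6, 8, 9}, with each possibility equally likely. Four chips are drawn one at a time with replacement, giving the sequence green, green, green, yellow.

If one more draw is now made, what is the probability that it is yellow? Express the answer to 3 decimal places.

0.295

Under each hypothesis, the probability of the observed sequence is: P(data | r = 2) = (2/10)(2/10)(2/10)(8/10) = 0.0064; P(data | r = 4) = (4/10)(4/10)(4/10)(6/10) = 0.0384; P(data | r = 6) = (6/10)(6/10)(6/10)(4/10) = 0.0864; P(data | r = 8) = (8/10)(8/10)(8/10)(2/10) = 0.1024; P(data | r = 9) = (9/10)(9/10)(9/10)(1/10) = 0.0729.
Multiplying each by its prior: 1/5 · 0.0064 = 0.00128, 1/5 · 0.0384 = 0.00768, 1/5 · 0.0864 = 0.01728, 1/5 · 0.1024 = 0.02048, 1/5 · 0.0729 = 0.01458; with total 0.0613.
Dividing through by the total gives posterior P(r = 2 | data) = 0.020881, P(r = 4 | data) = 0.12529, P(r = 6 | data) = 0.28189, P(r = 8 | data) = 0.33409, P(r = 9 | data) = 0.23785.
Averaging over the posterior, P(yellow next | data) = (4/5)(0.020881) + (3/5)(0.12529) + (2/5)(0.28189) + (1/5)(0.33409) + (1/10)(0.23785) = 0.29524.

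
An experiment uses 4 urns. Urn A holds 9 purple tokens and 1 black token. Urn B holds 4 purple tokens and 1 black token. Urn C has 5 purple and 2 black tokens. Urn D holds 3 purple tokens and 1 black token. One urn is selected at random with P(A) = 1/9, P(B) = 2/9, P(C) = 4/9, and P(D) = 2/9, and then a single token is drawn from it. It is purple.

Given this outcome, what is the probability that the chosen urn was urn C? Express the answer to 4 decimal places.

For each hypothesis, P(data | H) works out to: P(data | urn A) = (9/10) = 9/10; P(data | urn B) = (4/5) = 4/5; P(data | urn C) = (5/7) = 5/7; P(data | urn D) = (3/4) = 3/4.
Multiplying each by its prior: 1/9 · 9/10 = 1/10, 2/9 · 4/5 = 8/45, 4/9 · 5/7 = 20/63, 2/9 · 3/4 = 1/6; with total 16/21.
Therefore the posterior P(urn C | data) = (20/63) / (16/21) = 5/12.

0.4167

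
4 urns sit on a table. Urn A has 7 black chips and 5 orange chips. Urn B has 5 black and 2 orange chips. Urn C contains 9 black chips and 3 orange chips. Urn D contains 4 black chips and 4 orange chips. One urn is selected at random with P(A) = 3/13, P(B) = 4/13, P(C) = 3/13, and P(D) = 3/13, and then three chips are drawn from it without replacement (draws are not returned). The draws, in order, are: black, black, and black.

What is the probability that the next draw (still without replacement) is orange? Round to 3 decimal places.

0.466

The likelihood of the observed sequence under each hypothesis: P(data | urn A) = (7/12)(6/11)(5/10) = 0.15909; P(data | urn B) = (5/7)(4/6)(3/5) = 0.28571; P(data | urn C) = (9/12)(8/11)(7/10) = 0.38182; P(data | urn D) = (4/8)(3/7)(2/6) = 0.071429.
Weighting by the prior gives 3/13 · 0.15909 = 0.036713, 4/13 · 0.28571 = 0.087912, 3/13 · 0.38182 = 0.088112, 3/13 · 0.071429 = 0.016484; these sum to 0.22922.
Normalising, the posterior is P(urn A | data) = 0.16017, P(urn B | data) = 0.38353, P(urn C | data) = 0.3844, P(urn D | data) = 0.071911.
So P(orange next | data) = Σ P(orange next | H) P(H | data) = (5/9)(0.16017) + (1/2)(0.38353) + (1/3)(0.3844) + (4/5)(0.071911) = 0.46641.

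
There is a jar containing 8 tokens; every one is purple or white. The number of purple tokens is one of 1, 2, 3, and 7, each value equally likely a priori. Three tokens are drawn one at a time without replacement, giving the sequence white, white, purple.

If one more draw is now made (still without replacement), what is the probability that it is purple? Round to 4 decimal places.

The likelihood of the observed sequence under each hypothesis: P(data | r = 1) = (7/8)(6/7)(1/6) = 1/8; P(data | r = 2) = (6/8)(5/7)(2/6) = 5/28; P(data | r = 3) = (5/8)(4/7)(3/6) = 5/28; P(data | r = 7) = (1/8)(0/7) = 0.
Multiplying each by its prior: 1/4 · 1/8 = 1/32, 1/4 · 5/28 = 5/112, 1/4 · 5/28 = 5/112, 1/4 · 0 = 0; these sum to 27/224.
Normalising, the posterior is P(r = 1 | data) = 7/27, P(r = 2 | data) = 10/27, P(r = 3 | data) = 10/27, P(r = 7 | data) = 0.
The predictive probability is P(purple next | data) = (0)(7/27) + (1/5)(10/27) + (2/5)(10/27) = 2/9.

0.2222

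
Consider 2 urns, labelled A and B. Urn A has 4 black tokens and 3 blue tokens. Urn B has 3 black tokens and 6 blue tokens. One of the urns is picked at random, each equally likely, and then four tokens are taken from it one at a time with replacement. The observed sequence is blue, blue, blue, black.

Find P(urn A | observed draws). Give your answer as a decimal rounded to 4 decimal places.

Compute the likelihood of the observed sequence for each case: P(data | urn A) = (3/7)(3/7)(3/7)(4/7) = 0.044981; P(data | urn B) = (6/9)(6/9)(6/9)(3/9) = 0.098765.
The prior-weighted likelihoods are 1/2 · 0.044981 = 0.022491, 1/2 · 0.098765 = 0.049383; these sum to 0.071873.
Hence P(urn A | data) = (0.022491) / (0.071873) = 0.31292.

0.3129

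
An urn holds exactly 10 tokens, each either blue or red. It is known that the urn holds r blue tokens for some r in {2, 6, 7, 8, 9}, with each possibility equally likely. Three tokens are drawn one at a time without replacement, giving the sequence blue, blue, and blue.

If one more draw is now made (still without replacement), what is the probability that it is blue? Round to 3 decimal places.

0.721

Compute the likelihood of the observed sequence for each case: P(data | r = 2) = (2/10)(1/9)(0/8) = 0; P(data | r = 6) = (6/10)(5/9)(4/8) = 1/6; P(data | r = 7) = (7/10)(6/9)(5/8) = 7/24; P(data | r = 8) = (8/10)(7/9)(6/8) = 7/15; P(data | r = 9) = (9/10)(8/9)(7/8) = 7/10.
Multiplying each by its prior: 1/5 · 0 = 0, 1/5 · 1/6 = 1/30, 1/5 · 7/24 = 7/120, 1/5 · 7/15 = 7/75, 1/5 · 7/10 = 7/50; these sum to 13/40.
Normalising, the posterior is P(r = 2 | data) = 0, P(r = 6 | data) = 4/39, P(r = 7 | data) = 7/39, P(r = 8 | data) = 56/195, P(r = 9 | data) = 28/65.
Averaging over the posterior, P(blue next | data) = (3/7)(4/39) + (4/7)(7/39) + (5/7)(56/195) + (6/7)(28/65) = 328/455.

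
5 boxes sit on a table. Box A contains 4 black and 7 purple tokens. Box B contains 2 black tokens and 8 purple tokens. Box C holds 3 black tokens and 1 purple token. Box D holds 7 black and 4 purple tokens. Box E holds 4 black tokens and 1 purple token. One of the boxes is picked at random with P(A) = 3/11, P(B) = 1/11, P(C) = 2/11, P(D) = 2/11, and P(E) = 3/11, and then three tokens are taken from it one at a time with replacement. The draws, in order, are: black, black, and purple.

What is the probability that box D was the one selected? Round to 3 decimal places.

0.237

The likelihood of the observed sequence under each hypothesis: P(data | box A) = (4/11)(4/11)(7/11) = 0.084147; P(data | box B) = (2/10)(2/10)(8/10) = 0.032; P(data | box C) = (3/4)(3/4)(1/4) = 0.14062; P(data | box D) = (7/11)(7/11)(4/11) = 0.14726; P(data | box E) = (4/5)(4/5)(1/5) = 0.128.
The prior-weighted likelihoods are 3/11 · 0.084147 = 0.022949, 1/11 · 0.032 = 0.0029091, 2/11 · 0.14062 = 0.025568, 2/11 · 0.14726 = 0.026774, 3/11 · 0.128 = 0.034909; these sum to 0.11311.
Hence P(box D | data) = (0.026774) / (0.11311) = 0.23671.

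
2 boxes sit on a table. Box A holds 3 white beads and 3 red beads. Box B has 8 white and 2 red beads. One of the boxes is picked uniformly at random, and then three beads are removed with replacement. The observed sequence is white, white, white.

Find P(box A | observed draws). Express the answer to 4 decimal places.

Compute the likelihood of the observed sequence for each case: P(data | box A) = (3/6)(3/6)(3/6) = 0.125; P(data | box B) = (8/10)(8/10)(8/10) = 0.512.
The prior-weighted likelihoods are 1/2 · 0.125 = 0.0625, 1/2 · 0.512 = 0.256; with total 0.3185.
By Bayes' rule, P(box A | data) = (0.0625) / (0.3185) = 0.19623.

0.1962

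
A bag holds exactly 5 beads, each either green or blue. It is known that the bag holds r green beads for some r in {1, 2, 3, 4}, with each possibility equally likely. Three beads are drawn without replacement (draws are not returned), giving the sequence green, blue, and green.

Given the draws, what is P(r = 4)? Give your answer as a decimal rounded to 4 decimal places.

0.4000

Compute the likelihood of the observed sequence for each case: P(data | r = 1) = (1/5)(4/4)(0/3) = 0; P(data | r = 2) = (2/5)(3/4)(1/3) = 1/10; P(data | r = 3) = (3/5)(2/4)(2/3) = 1/5; P(data | r = 4) = (4/5)(1/4)(3/3) = 1/5.
The prior-weighted likelihoods are 1/4 · 0 = 0, 1/4 · 1/10 = 1/40, 1/4 · 1/5 = 1/20, 1/4 · 1/5 = 1/20; summing to 1/8.
Hence P(r = 4 | data) = (1/20) / (1/8) = 2/5.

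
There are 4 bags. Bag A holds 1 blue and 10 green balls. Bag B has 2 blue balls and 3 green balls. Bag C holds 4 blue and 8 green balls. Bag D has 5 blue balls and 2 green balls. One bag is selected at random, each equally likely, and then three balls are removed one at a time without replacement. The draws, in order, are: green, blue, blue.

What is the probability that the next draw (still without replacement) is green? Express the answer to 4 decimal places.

Under each hypothesis, the probability of the observed sequence is: P(data | bag A) = (10/11)(1/10)(0/9) = 0; P(data | bag B) = (3/5)(2/4)(1/3) = 0.1; P(data | bag C) = (8/12)(4/11)(3/10) = 0.072727; P(data | bag D) = (2/7)(5/6)(4/5) = 0.19048.
Weighting by the prior gives 1/4 · 0 = 0, 1/4 · 0.1 = 0.025, 1/4 · 0.072727 = 0.018182, 1/4 · 0.19048 = 0.047619; these sum to 0.090801.
Normalising, the posterior is P(bag A | data) = 0, P(bag B | data) = 0.27533, P(bag C | data) = 0.20024, P(bag D | data) = 0.52443.
The predictive probability is P(green next | data) = (1)(0.27533) + (7/9)(0.20024) + (1/4)(0.52443) = 0.56218.

0.5622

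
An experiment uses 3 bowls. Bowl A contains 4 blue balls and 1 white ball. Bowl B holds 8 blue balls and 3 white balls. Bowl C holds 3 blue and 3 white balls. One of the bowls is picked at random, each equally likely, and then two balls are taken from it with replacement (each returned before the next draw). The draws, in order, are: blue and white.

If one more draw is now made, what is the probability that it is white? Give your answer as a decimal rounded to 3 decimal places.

0.347

The likelihood of the observed sequence under each hypothesis: P(data | bowl A) = (4/5)(1/5) = 0.16; P(data | bowl B) = (8/11)(3/11) = 0.19835; P(data | bowl C) = (3/6)(3/6) = 0.25.
Multiplying each by its prior: 1/3 · 0.16 = 0.053333, 1/3 · 0.19835 = 0.066116, 1/3 · 0.25 = 0.083333; these sum to 0.20278.
The posterior is then P(bowl A | data) = 0.26301, P(bowl B | data) = 0.32604, P(bowl C | data) = 0.41095.
Averaging over the posterior, P(white next | data) = (1/5)(0.26301) + (3/11)(0.32604) + (1/2)(0.41095) = 0.347.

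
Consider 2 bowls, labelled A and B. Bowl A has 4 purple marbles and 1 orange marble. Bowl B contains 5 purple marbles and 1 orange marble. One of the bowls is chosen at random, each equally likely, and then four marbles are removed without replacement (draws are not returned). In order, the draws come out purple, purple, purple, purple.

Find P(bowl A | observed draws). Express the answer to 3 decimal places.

For each hypothesis, P(data | H) works out to: P(data | bowl A) = (4/5)(3/4)(2/3)(1/2) = 1/5; P(data | bowl B) = (5/6)(4/5)(3/4)(2/3) = 1/3.
Multiplying each by its prior: 1/2 · 1/5 = 1/10, 1/2 · 1/3 = 1/6; these sum to 4/15.
So P(bowl A | data) = (1/10) / (4/15) = 3/8.

0.375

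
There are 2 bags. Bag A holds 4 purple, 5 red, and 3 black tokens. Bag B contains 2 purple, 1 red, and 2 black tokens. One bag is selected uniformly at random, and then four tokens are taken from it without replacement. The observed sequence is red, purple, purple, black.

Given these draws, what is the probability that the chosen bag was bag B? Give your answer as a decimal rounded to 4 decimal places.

Under each hypothesis, the probability of the observed sequence is: P(data | bag A) = (5/12)(4/11)(3/10)(3/9) = 1/66; P(data | bag B) = (1/5)(2/4)(1/3)(2/2) = 1/30.
Multiplying each by its prior: 1/2 · 1/66 = 1/132, 1/2 · 1/30 = 1/60; summing to 4/165.
Hence P(bag B | data) = (1/60) / (4/165) = 11/16.

0.6875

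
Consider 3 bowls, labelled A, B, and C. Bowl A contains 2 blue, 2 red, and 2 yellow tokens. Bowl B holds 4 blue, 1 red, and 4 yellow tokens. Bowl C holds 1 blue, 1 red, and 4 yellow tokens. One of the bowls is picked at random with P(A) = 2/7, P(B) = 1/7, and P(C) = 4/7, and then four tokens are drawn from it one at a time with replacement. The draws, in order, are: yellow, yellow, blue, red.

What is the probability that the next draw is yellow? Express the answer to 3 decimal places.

0.543

The likelihood of the observed sequence under each hypothesis: P(data | bowl A) = (2/6)(2/6)(2/6)(2/6) = 0.012346; P(data | bowl B) = (4/9)(4/9)(4/9)(1/9) = 0.0097546; P(data | bowl C) = (4/6)(4/6)(1/6)(1/6) = 0.012346.
Weighting by the prior gives 2/7 · 0.012346 = 0.0035273, 1/7 · 0.0097546 = 0.0013935, 4/7 · 0.012346 = 0.0070547; with total 0.011976.
The posterior is then P(bowl A | data) = 0.29455, P(bowl B | data) = 0.11636, P(bowl C | data) = 0.58909.
So P(yellow next | data) = Σ P(yellow next | H) P(H | data) = (1/3)(0.29455) + (4/9)(0.11636) + (2/3)(0.58909) = 0.54263.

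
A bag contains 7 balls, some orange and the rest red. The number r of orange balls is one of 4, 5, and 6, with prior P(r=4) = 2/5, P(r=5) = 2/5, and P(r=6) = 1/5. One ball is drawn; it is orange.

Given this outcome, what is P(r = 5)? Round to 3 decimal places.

0.417

Under each hypothesis, the probability of this draw is: P(data | r = 4) = (4/7) = 4/7; P(data | r = 5) = (5/7) = 5/7; P(data | r = 6) = (6/7) = 6/7.
Weighting by the prior gives 2/5 · 4/7 = 8/35, 2/5 · 5/7 = 2/7, 1/5 · 6/7 = 6/35; with total 24/35.
Therefore the posterior P(r = 5 | data) = (2/7) / (24/35) = 5/12.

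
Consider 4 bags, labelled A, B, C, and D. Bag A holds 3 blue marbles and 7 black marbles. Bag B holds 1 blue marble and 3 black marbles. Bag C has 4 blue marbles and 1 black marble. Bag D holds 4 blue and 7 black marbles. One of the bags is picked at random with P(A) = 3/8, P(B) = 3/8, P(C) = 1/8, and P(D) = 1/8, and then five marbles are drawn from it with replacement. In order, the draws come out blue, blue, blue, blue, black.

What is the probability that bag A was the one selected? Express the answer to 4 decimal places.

Under each hypothesis, the probability of the observed sequence is: P(data | bag A) = (3/10)(3/10)(3/10)(3/10)(7/10) = 0.00567; P(data | bag B) = (1/4)(1/4)(1/4)(1/4)(3/4) = 0.0029297; P(data | bag C) = (4/5)(4/5)(4/5)(4/5)(1/5) = 0.08192; P(data | bag D) = (4/11)(4/11)(4/11)(4/11)(7/11) = 0.011127.
Multiplying each by its prior: 3/8 · 0.00567 = 0.0021263, 3/8 · 0.0029297 = 0.0010986, 1/8 · 0.08192 = 0.01024, 1/8 · 0.011127 = 0.0013909; with total 0.014856.
Hence P(bag A | data) = (0.0021263) / (0.014856) = 0.14313.

0.1431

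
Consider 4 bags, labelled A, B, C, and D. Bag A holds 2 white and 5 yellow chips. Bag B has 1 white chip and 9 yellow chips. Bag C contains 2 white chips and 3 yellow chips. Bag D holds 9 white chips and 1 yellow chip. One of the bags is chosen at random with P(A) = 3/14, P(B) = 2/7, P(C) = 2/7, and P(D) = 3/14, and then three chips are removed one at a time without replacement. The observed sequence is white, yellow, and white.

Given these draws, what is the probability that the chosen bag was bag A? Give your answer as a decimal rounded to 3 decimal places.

0.169

For each hypothesis, P(data | H) works out to: P(data | bag A) = (2/7)(5/6)(1/5) = 1/21; P(data | bag B) = (1/10)(9/9)(0/8) = 0; P(data | bag C) = (2/5)(3/4)(1/3) = 1/10; P(data | bag D) = (9/10)(1/9)(8/8) = 1/10.
The prior-weighted likelihoods are 3/14 · 1/21 = 1/98, 2/7 · 0 = 0, 2/7 · 1/10 = 1/35, 3/14 · 1/10 = 3/140; these sum to 59/980.
So P(bag A | data) = (1/98) / (59/980) = 10/59.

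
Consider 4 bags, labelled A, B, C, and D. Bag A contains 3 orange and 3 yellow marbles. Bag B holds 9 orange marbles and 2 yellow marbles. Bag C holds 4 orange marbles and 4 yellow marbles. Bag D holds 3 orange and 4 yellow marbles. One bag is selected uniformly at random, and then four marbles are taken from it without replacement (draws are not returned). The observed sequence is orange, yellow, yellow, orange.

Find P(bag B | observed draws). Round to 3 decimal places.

The likelihood of the observed sequence under each hypothesis: P(data | bag A) = (3/6)(3/5)(2/4)(2/3) = 0.1; P(data | bag B) = (9/11)(2/10)(1/9)(8/8) = 0.018182; P(data | bag C) = (4/8)(4/7)(3/6)(3/5) = 0.085714; P(data | bag D) = (3/7)(4/6)(3/5)(2/4) = 0.085714.
Weighting by the prior gives 1/4 · 0.1 = 0.025, 1/4 · 0.018182 = 0.0045455, 1/4 · 0.085714 = 0.021429, 1/4 · 0.085714 = 0.021429; these sum to 0.072403.
So P(bag B | data) = (0.0045455) / (0.072403) = 0.06278.

0.063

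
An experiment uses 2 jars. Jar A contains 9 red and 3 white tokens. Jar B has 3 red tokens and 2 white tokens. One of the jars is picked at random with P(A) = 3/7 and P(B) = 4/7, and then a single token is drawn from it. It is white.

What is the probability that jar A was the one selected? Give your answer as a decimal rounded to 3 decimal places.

Compute the likelihood of this draw for each case: P(data | jar A) = (3/12) = 1/4; P(data | jar B) = (2/5) = 2/5.
The prior-weighted likelihoods are 3/7 · 1/4 = 3/28, 4/7 · 2/5 = 8/35; these sum to 47/140.
Therefore the posterior P(jar A | data) = (3/28) / (47/140) = 15/47.

0.319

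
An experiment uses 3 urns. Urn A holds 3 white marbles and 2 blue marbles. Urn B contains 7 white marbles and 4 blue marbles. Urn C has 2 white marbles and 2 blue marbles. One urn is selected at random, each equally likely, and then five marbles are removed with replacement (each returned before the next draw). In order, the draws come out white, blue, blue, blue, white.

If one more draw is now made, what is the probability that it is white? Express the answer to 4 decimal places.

The likelihood of the observed sequence under each hypothesis: P(data | urn A) = (3/5)(2/5)(2/5)(2/5)(3/5) = 0.02304; P(data | urn B) = (7/11)(4/11)(4/11)(4/11)(7/11) = 0.019472; P(data | urn C) = (2/4)(2/4)(2/4)(2/4)(2/4) = 0.03125.
Weighting by the prior gives 1/3 · 0.02304 = 0.00768, 1/3 · 0.019472 = 0.0064907, 1/3 · 0.03125 = 0.010417; these sum to 0.024587.
Normalising, the posterior is P(urn A | data) = 0.31236, P(urn B | data) = 0.26399, P(urn C | data) = 0.42366.
Averaging over the posterior, P(white next | data) = (3/5)(0.31236) + (7/11)(0.26399) + (1/2)(0.42366) = 0.56723.

0.5672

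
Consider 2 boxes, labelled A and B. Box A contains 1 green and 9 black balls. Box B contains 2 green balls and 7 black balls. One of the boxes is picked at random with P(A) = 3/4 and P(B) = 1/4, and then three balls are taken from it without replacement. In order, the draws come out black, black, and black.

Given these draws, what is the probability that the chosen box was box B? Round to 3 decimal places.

0.166

For each hypothesis, P(data | H) works out to: P(data | box A) = (9/10)(8/9)(7/8) = 7/10; P(data | box B) = (7/9)(6/8)(5/7) = 5/12.
Weighting by the prior gives 3/4 · 7/10 = 21/40, 1/4 · 5/12 = 5/48; summing to 151/240.
So P(box B | data) = (5/48) / (151/240) = 25/151.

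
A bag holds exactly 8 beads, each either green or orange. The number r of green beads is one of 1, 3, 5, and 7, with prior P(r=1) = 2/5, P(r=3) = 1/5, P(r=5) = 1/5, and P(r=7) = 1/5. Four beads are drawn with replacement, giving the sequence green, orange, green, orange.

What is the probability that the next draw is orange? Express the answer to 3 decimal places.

0.531

The likelihood of the observed sequence under each hypothesis: P(data | r = 1) = (1/8)(7/8)(1/8)(7/8) = 0.011963; P(data | r = 3) = (3/8)(5/8)(3/8)(5/8) = 0.054932; P(data | r = 5) = (5/8)(3/8)(5/8)(3/8) = 0.054932; P(data | r = 7) = (7/8)(1/8)(7/8)(1/8) = 0.011963.
Multiplying each by its prior: 2/5 · 0.011963 = 0.0047852, 1/5 · 0.054932 = 0.010986, 1/5 · 0.054932 = 0.010986, 1/5 · 0.011963 = 0.0023926; summing to 0.02915.
The posterior is then P(r = 1 | data) = 0.16415, P(r = 3 | data) = 0.37688, P(r = 5 | data) = 0.37688, P(r = 7 | data) = 0.082077.
The predictive probability is P(orange next | data) = (7/8)(0.16415) + (5/8)(0.37688) + (3/8)(0.37688) + (1/8)(0.082077) = 0.53078.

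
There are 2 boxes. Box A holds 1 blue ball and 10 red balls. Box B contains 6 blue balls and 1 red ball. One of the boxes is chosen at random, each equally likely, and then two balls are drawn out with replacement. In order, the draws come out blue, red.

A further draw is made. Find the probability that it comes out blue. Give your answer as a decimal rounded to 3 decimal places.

Compute the likelihood of the observed sequence for each case: P(data | box A) = (1/11)(10/11) = 0.082645; P(data | box B) = (6/7)(1/7) = 0.12245.
Multiplying each by its prior: 1/2 · 0.082645 = 0.041322, 1/2 · 0.12245 = 0.061224; summing to 0.10255.
Normalising, the posterior is P(box A | data) = 0.40296, P(box B | data) = 0.59704.
So P(blue next | data) = Σ P(blue next | H) P(H | data) = (1/11)(0.40296) + (6/7)(0.59704) = 0.54838.

0.548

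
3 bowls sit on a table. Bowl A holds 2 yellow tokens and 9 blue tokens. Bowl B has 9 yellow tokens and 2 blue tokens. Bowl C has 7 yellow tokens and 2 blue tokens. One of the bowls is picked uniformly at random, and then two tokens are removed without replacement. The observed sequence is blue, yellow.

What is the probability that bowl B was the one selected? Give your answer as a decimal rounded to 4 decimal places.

0.3136

Compute the likelihood of the observed sequence for each case: P(data | bowl A) = (9/11)(2/10) = 0.16364; P(data | bowl B) = (2/11)(9/10) = 0.16364; P(data | bowl C) = (2/9)(7/8) = 0.19444.
Weighting by the prior gives 1/3 · 0.16364 = 0.054545, 1/3 · 0.16364 = 0.054545, 1/3 · 0.19444 = 0.064815; these sum to 0.17391.
Therefore the posterior P(bowl B | data) = (0.054545) / (0.17391) = 0.31365.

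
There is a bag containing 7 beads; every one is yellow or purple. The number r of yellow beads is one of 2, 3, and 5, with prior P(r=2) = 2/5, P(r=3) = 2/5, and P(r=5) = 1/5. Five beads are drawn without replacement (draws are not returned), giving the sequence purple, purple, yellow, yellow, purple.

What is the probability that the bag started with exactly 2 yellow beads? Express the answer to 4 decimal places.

The likelihood of the observed sequence under each hypothesis: P(data | r = 2) = (5/7)(4/6)(2/5)(1/4)(3/3) = 1/21; P(data | r = 3) = (4/7)(3/6)(3/5)(2/4)(2/3) = 2/35; P(data | r = 5) = (2/7)(1/6)(5/5)(4/4)(0/3) = 0.
Weighting by the prior gives 2/5 · 1/21 = 2/105, 2/5 · 2/35 = 4/175, 1/5 · 0 = 0; these sum to 22/525.
Therefore the posterior P(r = 2 | data) = (2/105) / (22/525) = 5/11.

0.4545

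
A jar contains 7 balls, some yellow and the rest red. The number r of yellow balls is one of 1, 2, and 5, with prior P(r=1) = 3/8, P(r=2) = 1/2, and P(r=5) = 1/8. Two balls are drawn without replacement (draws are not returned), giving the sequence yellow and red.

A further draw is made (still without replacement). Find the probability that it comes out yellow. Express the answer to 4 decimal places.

Compute the likelihood of the observed sequence for each case: P(data | r = 1) = (1/7)(6/6) = 1/7; P(data | r = 2) = (2/7)(5/6) = 5/21; P(data | r = 5) = (5/7)(2/6) = 5/21.
Multiplying each by its prior: 3/8 · 1/7 = 3/56, 1/2 · 5/21 = 5/42, 1/8 · 5/21 = 5/168; summing to 17/84.
Normalising, the posterior is P(r = 1 | data) = 9/34, P(r = 2 | data) = 10/17, P(r = 5 | data) = 5/34.
So P(yellow next | data) = Σ P(yellow next | H) P(H | data) = (0)(9/34) + (1/5)(10/17) + (4/5)(5/34) = 4/17.

0.2353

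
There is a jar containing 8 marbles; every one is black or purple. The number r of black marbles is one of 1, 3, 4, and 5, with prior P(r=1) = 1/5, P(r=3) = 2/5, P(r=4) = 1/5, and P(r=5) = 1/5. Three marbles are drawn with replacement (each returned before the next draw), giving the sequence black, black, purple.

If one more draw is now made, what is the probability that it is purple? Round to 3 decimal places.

Compute the likelihood of the observed sequence for each case: P(data | r = 1) = (1/8)(1/8)(7/8) = 0.013672; P(data | r = 3) = (3/8)(3/8)(5/8) = 0.087891; P(data | r = 4) = (4/8)(4/8)(4/8) = 0.125; P(data | r = 5) = (5/8)(5/8)(3/8) = 0.14648.
Multiplying each by its prior: 1/5 · 0.013672 = 0.0027344, 2/5 · 0.087891 = 0.035156, 1/5 · 0.125 = 0.025, 1/5 · 0.14648 = 0.029297; these sum to 0.092188.
Dividing through by the total gives posterior P(r = 1 | data) = 0.029661, P(r = 3 | data) = 0.38136, P(r = 4 | data) = 0.27119, P(r = 5 | data) = 0.3178.
So P(purple next | data) = Σ P(purple next | H) P(H | data) = (7/8)(0.029661) + (5/8)(0.38136) + (1/2)(0.27119) + (3/8)(0.3178) = 0.51907.

0.519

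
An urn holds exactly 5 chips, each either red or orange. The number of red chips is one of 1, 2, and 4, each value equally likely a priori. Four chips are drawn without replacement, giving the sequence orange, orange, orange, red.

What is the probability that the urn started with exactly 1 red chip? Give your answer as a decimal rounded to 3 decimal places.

Under each hypothesis, the probability of the observed sequence is: P(data | r = 1) = (4/5)(3/4)(2/3)(1/2) = 1/5; P(data | r = 2) = (3/5)(2/4)(1/3)(2/2) = 1/10; P(data | r = 4) = (1/5)(0/4) = 0.
The prior-weighted likelihoods are 1/3 · 1/5 = 1/15, 1/3 · 1/10 = 1/30, 1/3 · 0 = 0; with total 1/10.
Therefore the posterior P(r = 1 | data) = (1/15) / (1/10) = 2/3.

0.667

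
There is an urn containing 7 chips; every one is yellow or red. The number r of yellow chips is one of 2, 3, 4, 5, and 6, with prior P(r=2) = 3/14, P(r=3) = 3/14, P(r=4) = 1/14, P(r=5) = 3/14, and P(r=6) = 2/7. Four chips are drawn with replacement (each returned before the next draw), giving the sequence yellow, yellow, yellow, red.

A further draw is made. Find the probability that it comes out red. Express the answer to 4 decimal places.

Compute the likelihood of the observed sequence for each case: P(data | r = 2) = (2/7)(2/7)(2/7)(5/7) = 0.01666; P(data | r = 3) = (3/7)(3/7)(3/7)(4/7) = 0.044981; P(data | r = 4) = (4/7)(4/7)(4/7)(3/7) = 0.079967; P(data | r = 5) = (5/7)(5/7)(5/7)(2/7) = 0.10412; P(data | r = 6) = (6/7)(6/7)(6/7)(1/7) = 0.089963.
The prior-weighted likelihoods are 3/14 · 0.01666 = 0.0035699, 3/14 · 0.044981 = 0.0096388, 1/14 · 0.079967 = 0.0057119, 3/14 · 0.10412 = 0.022312, 2/7 · 0.089963 = 0.025704; with total 0.066936.
The posterior is then P(r = 2 | data) = 0.053333, P(r = 3 | data) = 0.144, P(r = 4 | data) = 0.085333, P(r = 5 | data) = 0.33333, P(r = 6 | data) = 0.384.
So P(red next | data) = Σ P(red next | H) P(H | data) = (5/7)(0.053333) + (4/7)(0.144) + (3/7)(0.085333) + (2/7)(0.33333) + (1/7)(0.384) = 0.30705.

0.3070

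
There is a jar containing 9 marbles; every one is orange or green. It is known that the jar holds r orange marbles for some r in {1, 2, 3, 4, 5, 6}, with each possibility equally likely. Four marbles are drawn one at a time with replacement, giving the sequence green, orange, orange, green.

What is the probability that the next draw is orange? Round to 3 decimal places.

For each hypothesis, P(data | H) works out to: P(data | r = 1) = (8/9)(1/9)(1/9)(8/9) = 0.0097546; P(data | r = 2) = (7/9)(2/9)(2/9)(7/9) = 0.029873; P(data | r = 3) = (6/9)(3/9)(3/9)(6/9) = 0.049383; P(data | r = 4) = (5/9)(4/9)(4/9)(5/9) = 0.060966; P(data | r = 5) = (4/9)(5/9)(5/9)(4/9) = 0.060966; P(data | r = 6) = (3/9)(6/9)(6/9)(3/9) = 0.049383.
The prior-weighted likelihoods are 1/6 · 0.0097546 = 0.0016258, 1/6 · 0.029873 = 0.0049789, 1/6 · 0.049383 = 0.0082305, 1/6 · 0.060966 = 0.010161, 1/6 · 0.060966 = 0.010161, 1/6 · 0.049383 = 0.0082305; summing to 0.043388.
The posterior is then P(r = 1 | data) = 0.037471, P(r = 2 | data) = 0.11475, P(r = 3 | data) = 0.1897, P(r = 4 | data) = 0.23419, P(r = 5 | data) = 0.23419, P(r = 6 | data) = 0.1897.
Averaging over the posterior, P(orange next | data) = (1/9)(0.037471) + (2/9)(0.11475) + (1/3)(0.1897) + (4/9)(0.23419) + (5/9)(0.23419) + (2/3)(0.1897) = 0.45355.

0.454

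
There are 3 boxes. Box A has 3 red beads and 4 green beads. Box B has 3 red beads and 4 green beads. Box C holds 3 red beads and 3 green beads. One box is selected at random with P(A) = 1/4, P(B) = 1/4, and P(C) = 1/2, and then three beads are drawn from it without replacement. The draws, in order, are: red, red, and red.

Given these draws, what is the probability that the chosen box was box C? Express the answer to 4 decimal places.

0.6364

Under each hypothesis, the probability of the observed sequence is: P(data | box A) = (3/7)(2/6)(1/5) = 1/35; P(data | box B) = (3/7)(2/6)(1/5) = 1/35; P(data | box C) = (3/6)(2/5)(1/4) = 1/20.
Weighting by the prior gives 1/4 · 1/35 = 1/140, 1/4 · 1/35 = 1/140, 1/2 · 1/20 = 1/40; with total 11/280.
So P(box C | data) = (1/40) / (11/280) = 7/11.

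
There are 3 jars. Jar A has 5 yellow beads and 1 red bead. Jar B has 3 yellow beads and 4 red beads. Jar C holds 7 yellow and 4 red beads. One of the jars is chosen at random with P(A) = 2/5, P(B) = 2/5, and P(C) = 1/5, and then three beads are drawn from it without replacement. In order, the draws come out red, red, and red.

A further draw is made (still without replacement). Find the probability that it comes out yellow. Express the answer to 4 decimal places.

0.7620

Compute the likelihood of the observed sequence for each case: P(data | jar A) = (1/6)(0/5) = 0; P(data | jar B) = (4/7)(3/6)(2/5) = 0.11429; P(data | jar C) = (4/11)(3/10)(2/9) = 0.024242.
Weighting by the prior gives 2/5 · 0 = 0, 2/5 · 0.11429 = 0.045714, 1/5 · 0.024242 = 0.0048485; with total 0.050563.
Normalising, the posterior is P(jar A | data) = 0, P(jar B | data) = 0.90411, P(jar C | data) = 0.09589.
So P(yellow next | data) = Σ P(yellow next | H) P(H | data) = (3/4)(0.90411) + (7/8)(0.09589) = 0.76199.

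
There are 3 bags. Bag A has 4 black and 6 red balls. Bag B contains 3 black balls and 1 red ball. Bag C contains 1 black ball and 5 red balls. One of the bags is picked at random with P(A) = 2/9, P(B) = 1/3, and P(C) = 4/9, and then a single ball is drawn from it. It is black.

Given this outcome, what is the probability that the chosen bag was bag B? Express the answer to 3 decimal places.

For each hypothesis, P(data | H) works out to: P(data | bag A) = (4/10) = 2/5; P(data | bag B) = (3/4) = 3/4; P(data | bag C) = (1/6) = 1/6.
Multiplying each by its prior: 2/9 · 2/5 = 4/45, 1/3 · 3/4 = 1/4, 4/9 · 1/6 = 2/27; with total 223/540.
So P(bag B | data) = (1/4) / (223/540) = 135/223.

0.605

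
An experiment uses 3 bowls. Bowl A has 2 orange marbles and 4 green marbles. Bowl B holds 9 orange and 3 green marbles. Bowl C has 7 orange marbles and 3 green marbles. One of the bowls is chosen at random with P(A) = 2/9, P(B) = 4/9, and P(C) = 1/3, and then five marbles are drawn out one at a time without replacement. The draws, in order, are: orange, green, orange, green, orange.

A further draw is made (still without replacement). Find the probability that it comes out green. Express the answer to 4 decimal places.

Under each hypothesis, the probability of the observed sequence is: P(data | bowl A) = (2/6)(4/5)(1/4)(3/3)(0/2) = 0; P(data | bowl B) = (9/12)(3/11)(8/10)(2/9)(7/8) = 0.031818; P(data | bowl C) = (7/10)(3/9)(6/8)(2/7)(5/6) = 0.041667.
The prior-weighted likelihoods are 2/9 · 0 = 0, 4/9 · 0.031818 = 0.014141, 1/3 · 0.041667 = 0.013889; with total 0.02803.
Dividing through by the total gives posterior P(bowl A | data) = 0, P(bowl B | data) = 0.5045, P(bowl C | data) = 0.4955.
So P(green next | data) = Σ P(green next | H) P(H | data) = (1/7)(0.5045) + (1/5)(0.4955) = 0.17117.

0.1712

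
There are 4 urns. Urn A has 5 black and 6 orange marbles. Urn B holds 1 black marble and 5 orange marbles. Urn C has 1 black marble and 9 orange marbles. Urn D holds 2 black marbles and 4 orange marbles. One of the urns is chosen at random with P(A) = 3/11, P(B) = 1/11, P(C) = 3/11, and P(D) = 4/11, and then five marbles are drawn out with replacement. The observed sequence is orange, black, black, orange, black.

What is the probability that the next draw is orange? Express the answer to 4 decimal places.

0.6083

Compute the likelihood of the observed sequence for each case: P(data | urn A) = (6/11)(5/11)(5/11)(6/11)(5/11) = 0.027941; P(data | urn B) = (5/6)(1/6)(1/6)(5/6)(1/6) = 0.003215; P(data | urn C) = (9/10)(1/10)(1/10)(9/10)(1/10) = 0.00081; P(data | urn D) = (4/6)(2/6)(2/6)(4/6)(2/6) = 0.016461.
The prior-weighted likelihoods are 3/11 · 0.027941 = 0.0076204, 1/11 · 0.003215 = 0.00029227, 3/11 · 0.00081 = 0.00022091, 4/11 · 0.016461 = 0.0059858; these sum to 0.014119.
Normalising, the posterior is P(urn A | data) = 0.53971, P(urn B | data) = 0.0207, P(urn C | data) = 0.015646, P(urn D | data) = 0.42394.
So P(orange next | data) = Σ P(orange next | H) P(H | data) = (6/11)(0.53971) + (5/6)(0.0207) + (9/10)(0.015646) + (2/3)(0.42394) = 0.60835.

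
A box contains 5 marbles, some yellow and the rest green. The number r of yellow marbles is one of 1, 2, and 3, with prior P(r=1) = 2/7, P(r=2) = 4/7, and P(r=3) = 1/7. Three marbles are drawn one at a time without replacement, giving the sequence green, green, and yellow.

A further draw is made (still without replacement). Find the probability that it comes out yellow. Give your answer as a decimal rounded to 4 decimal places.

Compute the likelihood of the observed sequence for each case: P(data | r = 1) = (4/5)(3/4)(1/3) = 1/5; P(data | r = 2) = (3/5)(2/4)(2/3) = 1/5; P(data | r = 3) = (2/5)(1/4)(3/3) = 1/10.
The prior-weighted likelihoods are 2/7 · 1/5 = 2/35, 4/7 · 1/5 = 4/35, 1/7 · 1/10 = 1/70; with total 13/70.
Normalising, the posterior is P(r = 1 | data) = 4/13, P(r = 2 | data) = 8/13, P(r = 3 | data) = 1/13.
The predictive probability is P(yellow next | data) = (0)(4/13) + (1/2)(8/13) + (1)(1/13) = 5/13.

0.3846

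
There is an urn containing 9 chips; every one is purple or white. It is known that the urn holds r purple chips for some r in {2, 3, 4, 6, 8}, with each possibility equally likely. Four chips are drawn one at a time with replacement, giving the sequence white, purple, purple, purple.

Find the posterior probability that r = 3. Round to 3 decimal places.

0.095

Under each hypothesis, the probability of the observed sequence is: P(data | r = 2) = (7/9)(2/9)(2/9)(2/9) = 0.0085353; P(data | r = 3) = (6/9)(3/9)(3/9)(3/9) = 0.024691; P(data | r = 4) = (5/9)(4/9)(4/9)(4/9) = 0.048773; P(data | r = 6) = (3/9)(6/9)(6/9)(6/9) = 0.098765; P(data | r = 8) = (1/9)(8/9)(8/9)(8/9) = 0.078037.
The prior-weighted likelihoods are 1/5 · 0.0085353 = 0.0017071, 1/5 · 0.024691 = 0.0049383, 1/5 · 0.048773 = 0.0097546, 1/5 · 0.098765 = 0.019753, 1/5 · 0.078037 = 0.015607; these sum to 0.05176.
So P(r = 3 | data) = (0.0049383) / (0.05176) = 0.095406.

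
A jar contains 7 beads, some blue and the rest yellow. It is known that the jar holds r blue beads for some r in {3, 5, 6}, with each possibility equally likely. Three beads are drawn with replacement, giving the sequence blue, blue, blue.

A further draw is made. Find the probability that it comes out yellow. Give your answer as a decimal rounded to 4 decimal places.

0.2228

The likelihood of the observed sequence under each hypothesis: P(data | r = 3) = (3/7)(3/7)(3/7) = 0.078717; P(data | r = 5) = (5/7)(5/7)(5/7) = 0.36443; P(data | r = 6) = (6/7)(6/7)(6/7) = 0.62974.
Weighting by the prior gives 1/3 · 0.078717 = 0.026239, 1/3 · 0.36443 = 0.12148, 1/3 · 0.62974 = 0.20991; with total 0.35763.
Dividing through by the total gives posterior P(r = 3 | data) = 0.07337, P(r = 5 | data) = 0.33967, P(r = 6 | data) = 0.58696.
So P(yellow next | data) = Σ P(yellow next | H) P(H | data) = (4/7)(0.07337) + (2/7)(0.33967) + (1/7)(0.58696) = 0.22283.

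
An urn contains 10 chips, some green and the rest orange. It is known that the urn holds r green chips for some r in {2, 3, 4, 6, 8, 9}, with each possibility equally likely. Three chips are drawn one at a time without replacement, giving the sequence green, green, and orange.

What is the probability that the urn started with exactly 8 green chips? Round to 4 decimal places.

Compute the likelihood of the observed sequence for each case: P(data | r = 2) = (2/10)(1/9)(8/8) = 0.022222; P(data | r = 3) = (3/10)(2/9)(7/8) = 0.058333; P(data | r = 4) = (4/10)(3/9)(6/8) = 0.1; P(data | r = 6) = (6/10)(5/9)(4/8) = 0.16667; P(data | r = 8) = (8/10)(7/9)(2/8) = 0.15556; P(data | r = 9) = (9/10)(8/9)(1/8) = 0.1.
Weighting by the prior gives 1/6 · 0.022222 = 0.0037037, 1/6 · 0.058333 = 0.0097222, 1/6 · 0.1 = 0.016667, 1/6 · 0.16667 = 0.027778, 1/6 · 0.15556 = 0.025926, 1/6 · 0.1 = 0.016667; with total 0.10046.
So P(r = 8 | data) = (0.025926) / (0.10046) = 0.25806.

0.2581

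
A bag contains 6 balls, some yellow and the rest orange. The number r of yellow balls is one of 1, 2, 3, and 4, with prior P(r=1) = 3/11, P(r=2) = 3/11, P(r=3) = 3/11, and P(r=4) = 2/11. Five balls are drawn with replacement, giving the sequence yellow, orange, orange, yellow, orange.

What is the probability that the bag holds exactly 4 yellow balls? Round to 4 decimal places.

For each hypothesis, P(data | H) works out to: P(data | r = 1) = (1/6)(5/6)(5/6)(1/6)(5/6) = 0.016075; P(data | r = 2) = (2/6)(4/6)(4/6)(2/6)(4/6) = 0.032922; P(data | r = 3) = (3/6)(3/6)(3/6)(3/6)(3/6) = 0.03125; P(data | r = 4) = (4/6)(2/6)(2/6)(4/6)(2/6) = 0.016461.
Multiplying each by its prior: 3/11 · 0.016075 = 0.0043841, 3/11 · 0.032922 = 0.0089787, 3/11 · 0.03125 = 0.0085227, 2/11 · 0.016461 = 0.0029929; with total 0.024878.
Therefore the posterior P(r = 4 | data) = (0.0029929) / (0.024878) = 0.1203.

0.1203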